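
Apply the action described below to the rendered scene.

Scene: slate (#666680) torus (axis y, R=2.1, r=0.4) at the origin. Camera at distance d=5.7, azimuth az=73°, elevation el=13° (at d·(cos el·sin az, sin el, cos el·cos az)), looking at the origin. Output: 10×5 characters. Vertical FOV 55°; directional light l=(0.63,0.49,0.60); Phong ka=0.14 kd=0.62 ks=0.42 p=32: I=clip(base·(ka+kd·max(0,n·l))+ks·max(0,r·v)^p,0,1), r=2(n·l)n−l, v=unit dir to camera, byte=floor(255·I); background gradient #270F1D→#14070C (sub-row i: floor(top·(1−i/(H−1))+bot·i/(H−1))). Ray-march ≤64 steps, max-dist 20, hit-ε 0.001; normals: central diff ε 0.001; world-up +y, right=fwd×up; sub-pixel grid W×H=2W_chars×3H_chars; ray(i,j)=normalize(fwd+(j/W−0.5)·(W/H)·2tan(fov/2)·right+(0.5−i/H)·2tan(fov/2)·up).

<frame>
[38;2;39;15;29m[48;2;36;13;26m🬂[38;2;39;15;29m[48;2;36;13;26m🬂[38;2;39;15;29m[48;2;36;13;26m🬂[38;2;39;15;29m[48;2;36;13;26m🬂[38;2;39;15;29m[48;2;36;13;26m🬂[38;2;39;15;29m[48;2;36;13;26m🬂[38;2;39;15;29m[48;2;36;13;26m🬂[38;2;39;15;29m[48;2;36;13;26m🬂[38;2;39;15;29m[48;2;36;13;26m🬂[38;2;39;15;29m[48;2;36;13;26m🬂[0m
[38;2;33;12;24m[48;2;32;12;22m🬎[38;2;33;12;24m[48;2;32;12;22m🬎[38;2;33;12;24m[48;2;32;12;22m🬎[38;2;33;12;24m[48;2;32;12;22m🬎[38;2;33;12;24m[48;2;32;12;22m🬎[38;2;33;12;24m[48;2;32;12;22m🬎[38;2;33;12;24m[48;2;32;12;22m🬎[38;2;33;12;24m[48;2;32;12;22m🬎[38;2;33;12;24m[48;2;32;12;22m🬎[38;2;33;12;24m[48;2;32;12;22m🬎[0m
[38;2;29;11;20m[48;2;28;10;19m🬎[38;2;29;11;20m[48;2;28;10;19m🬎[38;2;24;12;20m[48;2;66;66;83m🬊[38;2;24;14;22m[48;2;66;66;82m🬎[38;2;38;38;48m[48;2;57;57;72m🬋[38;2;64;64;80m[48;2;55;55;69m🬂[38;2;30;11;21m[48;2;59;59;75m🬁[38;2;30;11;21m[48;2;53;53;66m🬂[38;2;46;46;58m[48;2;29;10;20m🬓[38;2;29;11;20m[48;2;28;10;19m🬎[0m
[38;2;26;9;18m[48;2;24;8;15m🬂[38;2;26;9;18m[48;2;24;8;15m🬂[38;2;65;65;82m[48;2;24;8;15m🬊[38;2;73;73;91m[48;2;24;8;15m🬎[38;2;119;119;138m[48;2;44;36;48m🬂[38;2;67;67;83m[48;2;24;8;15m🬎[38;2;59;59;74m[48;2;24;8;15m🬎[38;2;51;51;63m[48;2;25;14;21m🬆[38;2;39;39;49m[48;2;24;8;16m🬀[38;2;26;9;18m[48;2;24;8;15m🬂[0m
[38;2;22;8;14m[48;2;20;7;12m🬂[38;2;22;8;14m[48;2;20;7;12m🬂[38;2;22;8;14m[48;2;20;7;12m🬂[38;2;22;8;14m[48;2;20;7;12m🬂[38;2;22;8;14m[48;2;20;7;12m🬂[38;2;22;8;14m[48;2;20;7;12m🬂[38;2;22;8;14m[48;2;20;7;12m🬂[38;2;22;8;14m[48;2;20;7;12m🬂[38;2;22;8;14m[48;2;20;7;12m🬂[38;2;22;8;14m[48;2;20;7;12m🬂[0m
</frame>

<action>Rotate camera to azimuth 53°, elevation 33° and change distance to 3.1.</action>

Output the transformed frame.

<frame>
[38;2;39;15;29m[48;2;36;13;26m🬂[38;2;39;15;29m[48;2;36;13;26m🬂[38;2;39;15;29m[48;2;36;13;26m🬂[38;2;39;15;29m[48;2;36;13;26m🬂[38;2;39;15;29m[48;2;36;13;26m🬂[38;2;39;15;29m[48;2;36;13;26m🬂[38;2;39;15;29m[48;2;36;13;26m🬂[38;2;39;15;29m[48;2;36;13;26m🬂[38;2;39;15;29m[48;2;36;13;26m🬂[38;2;39;15;29m[48;2;36;13;26m🬂[0m
[38;2;33;12;24m[48;2;45;45;57m🬝[38;2;33;12;24m[48;2;44;44;56m🬆[38;2;34;13;25m[48;2;52;52;65m🬂[38;2;34;13;25m[48;2;59;59;74m🬂[38;2;50;50;63m[48;2;79;79;98m🬰[38;2;153;153;173m[48;2;53;53;66m🬋[38;2;40;29;41m[48;2;67;67;84m🬂[38;2;34;13;25m[48;2;63;63;79m🬂[38;2;34;13;25m[48;2;52;52;66m🬂[38;2;33;12;24m[48;2;48;48;61m🬎[0m
[38;2;35;35;45m[48;2;18;18;22m🬆[38;2;32;32;41m[48;2;18;13;18m🬂[38;2;28;28;36m[48;2;28;10;19m🬂[38;2;29;11;20m[48;2;28;10;19m🬎[38;2;29;11;20m[48;2;28;10;19m🬎[38;2;29;11;20m[48;2;28;10;19m🬎[38;2;29;11;20m[48;2;28;10;19m🬎[38;2;36;36;45m[48;2;28;10;19m🬁[38;2;42;42;53m[48;2;27;13;22m🬂[38;2;37;37;46m[48;2;16;16;20m🬎[0m
[38;2;14;14;17m[48;2;14;14;17m [38;2;26;9;18m[48;2;24;8;15m🬂[38;2;26;9;18m[48;2;24;8;15m🬂[38;2;26;9;18m[48;2;24;8;15m🬂[38;2;26;9;18m[48;2;24;8;15m🬂[38;2;26;9;18m[48;2;24;8;15m🬂[38;2;26;9;18m[48;2;24;8;15m🬂[38;2;26;9;18m[48;2;24;8;15m🬂[38;2;26;9;18m[48;2;24;8;15m🬂[38;2;25;8;16m[48;2;14;14;17m▌[0m
[38;2;14;14;17m[48;2;28;28;35m🬊[38;2;21;7;13m[48;2;15;15;19m🬊[38;2;21;7;13m[48;2;14;14;17m🬬[38;2;22;8;14m[48;2;20;7;12m🬂[38;2;22;8;14m[48;2;20;7;12m🬂[38;2;22;8;14m[48;2;20;7;12m🬂[38;2;22;8;14m[48;2;20;7;12m🬂[38;2;22;8;14m[48;2;20;7;12m🬂[38;2;21;7;13m[48;2;14;14;17m🬎[38;2;16;13;17m[48;2;24;24;30m🬎[0m
</frame>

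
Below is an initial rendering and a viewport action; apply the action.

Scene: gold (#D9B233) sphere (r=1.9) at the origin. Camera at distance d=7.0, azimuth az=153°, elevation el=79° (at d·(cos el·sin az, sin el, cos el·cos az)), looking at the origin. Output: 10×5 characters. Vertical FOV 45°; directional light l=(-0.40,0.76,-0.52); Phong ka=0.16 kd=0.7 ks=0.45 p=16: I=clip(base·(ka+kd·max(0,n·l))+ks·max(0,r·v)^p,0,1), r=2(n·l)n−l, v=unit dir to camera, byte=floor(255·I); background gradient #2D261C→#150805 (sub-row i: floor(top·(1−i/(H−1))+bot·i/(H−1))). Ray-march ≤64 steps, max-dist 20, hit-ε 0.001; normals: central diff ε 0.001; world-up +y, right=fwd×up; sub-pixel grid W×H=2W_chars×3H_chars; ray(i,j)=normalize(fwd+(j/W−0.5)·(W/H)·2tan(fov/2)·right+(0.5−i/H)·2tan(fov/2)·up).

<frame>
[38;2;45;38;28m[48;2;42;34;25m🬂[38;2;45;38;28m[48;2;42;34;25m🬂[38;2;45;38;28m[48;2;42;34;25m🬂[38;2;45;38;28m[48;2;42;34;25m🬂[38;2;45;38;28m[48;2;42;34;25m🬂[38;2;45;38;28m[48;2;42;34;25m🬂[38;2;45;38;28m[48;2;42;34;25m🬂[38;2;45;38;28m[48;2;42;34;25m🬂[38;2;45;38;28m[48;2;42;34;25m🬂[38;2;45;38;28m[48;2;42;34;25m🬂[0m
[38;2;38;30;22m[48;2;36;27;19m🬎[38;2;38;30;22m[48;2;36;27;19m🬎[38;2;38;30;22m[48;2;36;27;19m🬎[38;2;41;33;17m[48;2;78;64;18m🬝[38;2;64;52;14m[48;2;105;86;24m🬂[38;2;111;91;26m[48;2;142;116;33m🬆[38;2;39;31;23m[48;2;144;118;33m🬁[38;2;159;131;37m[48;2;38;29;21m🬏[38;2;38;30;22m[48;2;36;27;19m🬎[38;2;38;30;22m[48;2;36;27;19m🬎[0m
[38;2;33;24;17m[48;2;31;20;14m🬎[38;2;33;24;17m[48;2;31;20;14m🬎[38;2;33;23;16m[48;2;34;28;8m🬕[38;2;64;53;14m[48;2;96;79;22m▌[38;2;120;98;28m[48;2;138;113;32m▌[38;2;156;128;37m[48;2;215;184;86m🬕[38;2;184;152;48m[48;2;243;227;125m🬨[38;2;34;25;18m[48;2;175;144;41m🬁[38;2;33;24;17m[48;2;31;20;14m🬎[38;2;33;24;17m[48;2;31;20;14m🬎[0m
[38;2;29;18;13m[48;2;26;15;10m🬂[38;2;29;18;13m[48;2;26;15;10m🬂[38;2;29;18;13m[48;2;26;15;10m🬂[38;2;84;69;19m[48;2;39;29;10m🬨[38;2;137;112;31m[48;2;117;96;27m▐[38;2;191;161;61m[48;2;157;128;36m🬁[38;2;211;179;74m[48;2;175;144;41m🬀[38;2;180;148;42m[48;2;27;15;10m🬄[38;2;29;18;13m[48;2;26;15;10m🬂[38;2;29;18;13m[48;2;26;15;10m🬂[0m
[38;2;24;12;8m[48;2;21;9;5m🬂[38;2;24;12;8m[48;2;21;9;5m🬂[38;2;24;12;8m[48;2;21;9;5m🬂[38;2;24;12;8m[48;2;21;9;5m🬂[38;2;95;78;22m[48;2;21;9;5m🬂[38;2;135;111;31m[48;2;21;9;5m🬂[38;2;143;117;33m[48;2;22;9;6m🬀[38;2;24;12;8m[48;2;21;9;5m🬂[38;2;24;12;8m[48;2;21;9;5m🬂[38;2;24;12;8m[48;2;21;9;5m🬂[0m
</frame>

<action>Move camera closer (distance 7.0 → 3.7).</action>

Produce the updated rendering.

<frame>
[38;2;43;35;26m[48;2;50;41;11m🬝[38;2;53;44;21m[48;2;79;64;18m🬄[38;2;93;76;21m[48;2;106;87;25m🬆[38;2;113;92;26m[48;2;123;100;28m🬆[38;2;127;104;29m[48;2;135;111;31m🬆[38;2;138;113;32m[48;2;146;119;34m🬆[38;2;147;120;34m[48;2;154;126;36m🬆[38;2;154;126;35m[48;2;161;132;37m🬆[38;2;154;126;36m[48;2;164;134;38m🬂[38;2;44;37;27m[48;2;164;135;38m🬊[0m
[38;2;46;37;15m[48;2;72;59;16m▌[38;2;88;72;20m[48;2;101;82;23m▌[38;2;110;91;25m[48;2;119;97;27m▌[38;2;126;103;29m[48;2;133;109;31m▌[38;2;139;114;32m[48;2;144;119;33m▌[38;2;150;123;35m[48;2;156;128;37m🬕[38;2;160;131;37m[48;2;171;141;46m🬎[38;2;167;137;39m[48;2;182;151;51m🬎[38;2;171;140;40m[48;2;177;145;42m🬆[38;2;172;141;40m[48;2;178;146;41m🬂[0m
[38;2;64;52;14m[48;2;84;68;19m▌[38;2;98;80;22m[48;2;108;89;25m▌[38;2;118;96;27m[48;2;125;103;29m▌[38;2;132;109;31m[48;2;139;114;32m▌[38;2;145;119;33m[48;2;150;123;35m▌[38;2;159;131;39m[48;2;175;146;53m🬕[38;2;200;170;74m[48;2;247;223;124m🬕[38;2;220;188;87m[48;2;255;239;139m🬊[38;2;187;155;50m[48;2;214;182;76m🬨[38;2;182;149;42m[48;2;185;151;43m🬂[0m
[38;2;84;69;19m[48;2;61;50;13m▐[38;2;110;90;25m[48;2;99;81;23m▐[38;2;127;104;30m[48;2;119;98;28m▐[38;2;135;110;31m[48;2;141;116;33m▌[38;2;147;120;34m[48;2;152;125;36m▌[38;2;177;148;53m[48;2;161;132;40m🬉[38;2;244;219;119m[48;2;199;170;71m🬉[38;2;252;233;130m[48;2;210;179;75m🬆[38;2;209;176;70m[48;2;187;154;47m🬄[38;2;186;153;43m[48;2;185;152;43m▐[0m
[38;2;71;58;16m[48;2;22;9;6m🬉[38;2;101;83;23m[48;2;85;69;19m🬨[38;2;123;101;28m[48;2;114;93;26m▐[38;2;138;113;32m[48;2;132;108;30m▐[38;2;150;123;35m[48;2;145;119;33m▐[38;2;161;132;38m[48;2;156;128;36m▐[38;2;177;147;47m[48;2;167;137;39m🬁[38;2;181;150;47m[48;2;174;143;40m🬂[38;2;181;149;42m[48;2;178;146;41m🬊[38;2;181;149;42m[48;2;21;8;5m🬝[0m
</frame>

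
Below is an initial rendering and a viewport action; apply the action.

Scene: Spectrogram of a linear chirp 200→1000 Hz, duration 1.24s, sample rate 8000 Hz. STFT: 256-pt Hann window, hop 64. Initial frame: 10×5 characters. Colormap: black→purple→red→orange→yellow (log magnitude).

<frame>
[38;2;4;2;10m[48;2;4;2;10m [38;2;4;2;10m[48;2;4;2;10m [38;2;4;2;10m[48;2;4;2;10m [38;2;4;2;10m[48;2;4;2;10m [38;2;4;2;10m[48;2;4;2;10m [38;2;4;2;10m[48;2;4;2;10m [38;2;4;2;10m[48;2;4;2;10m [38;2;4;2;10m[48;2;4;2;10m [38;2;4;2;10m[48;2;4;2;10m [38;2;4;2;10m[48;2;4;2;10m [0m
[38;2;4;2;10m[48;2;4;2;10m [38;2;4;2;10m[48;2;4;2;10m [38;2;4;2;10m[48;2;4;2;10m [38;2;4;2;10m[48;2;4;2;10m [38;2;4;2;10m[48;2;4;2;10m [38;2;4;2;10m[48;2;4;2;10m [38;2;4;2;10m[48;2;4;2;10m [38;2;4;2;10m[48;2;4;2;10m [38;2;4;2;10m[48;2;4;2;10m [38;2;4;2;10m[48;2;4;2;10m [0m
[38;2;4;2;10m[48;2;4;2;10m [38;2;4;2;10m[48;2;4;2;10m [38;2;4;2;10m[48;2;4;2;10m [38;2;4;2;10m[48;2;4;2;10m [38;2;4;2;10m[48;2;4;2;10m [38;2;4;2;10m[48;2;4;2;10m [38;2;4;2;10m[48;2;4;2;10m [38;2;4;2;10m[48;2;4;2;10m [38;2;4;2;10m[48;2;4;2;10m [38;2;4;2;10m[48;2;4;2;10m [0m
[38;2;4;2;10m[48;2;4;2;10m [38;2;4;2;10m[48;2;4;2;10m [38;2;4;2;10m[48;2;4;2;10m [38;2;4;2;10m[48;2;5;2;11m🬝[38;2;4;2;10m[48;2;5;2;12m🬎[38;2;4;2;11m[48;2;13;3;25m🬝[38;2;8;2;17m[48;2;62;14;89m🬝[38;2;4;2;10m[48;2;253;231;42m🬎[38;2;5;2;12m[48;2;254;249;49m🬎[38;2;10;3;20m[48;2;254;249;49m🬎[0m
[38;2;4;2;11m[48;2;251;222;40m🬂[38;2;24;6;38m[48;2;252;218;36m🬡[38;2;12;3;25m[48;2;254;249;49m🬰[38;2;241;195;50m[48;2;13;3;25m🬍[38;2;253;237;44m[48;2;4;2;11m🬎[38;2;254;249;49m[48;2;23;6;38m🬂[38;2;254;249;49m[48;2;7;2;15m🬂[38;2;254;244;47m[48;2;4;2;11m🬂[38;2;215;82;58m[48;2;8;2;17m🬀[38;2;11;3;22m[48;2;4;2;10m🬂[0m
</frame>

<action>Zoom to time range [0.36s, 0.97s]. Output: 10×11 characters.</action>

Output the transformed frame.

<frame>
[38;2;4;2;10m[48;2;4;2;10m [38;2;4;2;10m[48;2;4;2;10m [38;2;4;2;10m[48;2;4;2;10m [38;2;4;2;10m[48;2;4;2;10m [38;2;4;2;10m[48;2;4;2;10m [38;2;4;2;10m[48;2;4;2;10m [38;2;4;2;10m[48;2;4;2;10m [38;2;4;2;10m[48;2;4;2;10m [38;2;4;2;10m[48;2;4;2;10m [38;2;4;2;10m[48;2;4;2;10m [0m
[38;2;4;2;10m[48;2;4;2;10m [38;2;4;2;10m[48;2;4;2;10m [38;2;4;2;10m[48;2;4;2;10m [38;2;4;2;10m[48;2;4;2;10m [38;2;4;2;10m[48;2;4;2;10m [38;2;4;2;10m[48;2;4;2;10m [38;2;4;2;10m[48;2;4;2;10m [38;2;4;2;10m[48;2;4;2;10m [38;2;4;2;10m[48;2;4;2;10m [38;2;4;2;10m[48;2;4;2;10m [0m
[38;2;4;2;10m[48;2;4;2;10m [38;2;4;2;10m[48;2;4;2;10m [38;2;4;2;10m[48;2;4;2;10m [38;2;4;2;10m[48;2;4;2;10m [38;2;4;2;10m[48;2;4;2;10m [38;2;4;2;10m[48;2;4;2;10m [38;2;4;2;10m[48;2;4;2;10m [38;2;4;2;10m[48;2;4;2;10m [38;2;4;2;10m[48;2;4;2;10m [38;2;4;2;10m[48;2;4;2;10m [0m
[38;2;4;2;10m[48;2;4;2;10m [38;2;4;2;10m[48;2;4;2;10m [38;2;4;2;10m[48;2;4;2;10m [38;2;4;2;10m[48;2;4;2;10m [38;2;4;2;10m[48;2;4;2;10m [38;2;4;2;10m[48;2;4;2;10m [38;2;4;2;10m[48;2;4;2;10m [38;2;4;2;10m[48;2;4;2;10m [38;2;4;2;10m[48;2;4;2;10m [38;2;4;2;10m[48;2;4;2;10m [0m
[38;2;4;2;10m[48;2;4;2;10m [38;2;4;2;10m[48;2;4;2;10m [38;2;4;2;10m[48;2;4;2;10m [38;2;4;2;10m[48;2;4;2;10m [38;2;4;2;10m[48;2;4;2;10m [38;2;4;2;10m[48;2;4;2;10m [38;2;4;2;10m[48;2;4;2;10m [38;2;4;2;10m[48;2;4;2;10m [38;2;4;2;10m[48;2;4;2;10m [38;2;4;2;10m[48;2;4;2;10m [0m
[38;2;4;2;10m[48;2;4;2;10m [38;2;4;2;10m[48;2;4;2;10m [38;2;4;2;10m[48;2;4;2;10m [38;2;4;2;10m[48;2;4;2;10m [38;2;4;2;10m[48;2;4;2;10m [38;2;4;2;10m[48;2;4;2;10m [38;2;4;2;10m[48;2;4;2;10m [38;2;4;2;10m[48;2;4;2;10m [38;2;4;2;10m[48;2;4;2;10m [38;2;4;2;10m[48;2;4;2;10m [0m
[38;2;4;2;10m[48;2;4;2;10m [38;2;4;2;10m[48;2;4;2;10m [38;2;4;2;10m[48;2;4;2;10m [38;2;4;2;10m[48;2;4;2;10m [38;2;4;2;10m[48;2;4;2;10m [38;2;4;2;10m[48;2;4;2;10m [38;2;4;2;10m[48;2;4;2;10m [38;2;4;2;10m[48;2;4;2;10m [38;2;4;2;10m[48;2;4;2;10m [38;2;4;2;10m[48;2;4;2;10m [0m
[38;2;4;2;10m[48;2;4;2;10m [38;2;4;2;10m[48;2;4;2;10m [38;2;4;2;10m[48;2;4;2;10m [38;2;4;2;10m[48;2;4;2;10m [38;2;4;2;10m[48;2;4;2;10m [38;2;4;2;10m[48;2;4;2;10m [38;2;4;2;10m[48;2;4;2;10m [38;2;4;2;10m[48;2;4;2;11m🬝[38;2;4;2;10m[48;2;4;2;11m🬝[38;2;4;2;10m[48;2;5;2;11m🬝[0m
[38;2;4;2;10m[48;2;5;2;11m🬬[38;2;4;2;10m[48;2;5;2;12m🬎[38;2;4;2;10m[48;2;6;2;14m🬎[38;2;4;2;10m[48;2;8;2;17m🬎[38;2;4;2;11m[48;2;12;3;24m🬎[38;2;5;2;11m[48;2;23;5;42m🬎[38;2;15;4;28m[48;2;159;41;82m🬝[38;2;8;2;16m[48;2;252;202;30m🬎[38;2;12;3;24m[48;2;254;247;48m🬎[38;2;26;6;43m[48;2;254;249;49m🬎[0m
[38;2;9;3;18m[48;2;245;198;45m🬂[38;2;16;4;30m[48;2;253;236;44m🬂[38;2;44;10;72m[48;2;244;199;47m🬡[38;2;247;205;42m[48;2;56;13;68m🬍[38;2;253;238;45m[48;2;14;4;28m🬎[38;2;241;184;46m[48;2;9;3;18m🬎[38;2;254;247;48m[48;2;27;6;44m🬂[38;2;254;249;49m[48;2;12;3;24m🬂[38;2;251;190;25m[48;2;8;2;16m🬂[38;2;166;42;82m[48;2;16;4;28m🬀[0m
[38;2;22;5;40m[48;2;4;2;11m🬂[38;2;11;3;22m[48;2;4;2;10m🬂[38;2;8;2;17m[48;2;4;2;10m🬂[38;2;6;2;14m[48;2;4;2;10m🬂[38;2;5;2;12m[48;2;4;2;10m🬂[38;2;5;2;11m[48;2;4;2;10m🬂[38;2;4;2;11m[48;2;4;2;10m🬀[38;2;4;2;11m[48;2;4;2;10m🬀[38;2;4;2;10m[48;2;4;2;10m [38;2;4;2;10m[48;2;4;2;10m [0m
</frame>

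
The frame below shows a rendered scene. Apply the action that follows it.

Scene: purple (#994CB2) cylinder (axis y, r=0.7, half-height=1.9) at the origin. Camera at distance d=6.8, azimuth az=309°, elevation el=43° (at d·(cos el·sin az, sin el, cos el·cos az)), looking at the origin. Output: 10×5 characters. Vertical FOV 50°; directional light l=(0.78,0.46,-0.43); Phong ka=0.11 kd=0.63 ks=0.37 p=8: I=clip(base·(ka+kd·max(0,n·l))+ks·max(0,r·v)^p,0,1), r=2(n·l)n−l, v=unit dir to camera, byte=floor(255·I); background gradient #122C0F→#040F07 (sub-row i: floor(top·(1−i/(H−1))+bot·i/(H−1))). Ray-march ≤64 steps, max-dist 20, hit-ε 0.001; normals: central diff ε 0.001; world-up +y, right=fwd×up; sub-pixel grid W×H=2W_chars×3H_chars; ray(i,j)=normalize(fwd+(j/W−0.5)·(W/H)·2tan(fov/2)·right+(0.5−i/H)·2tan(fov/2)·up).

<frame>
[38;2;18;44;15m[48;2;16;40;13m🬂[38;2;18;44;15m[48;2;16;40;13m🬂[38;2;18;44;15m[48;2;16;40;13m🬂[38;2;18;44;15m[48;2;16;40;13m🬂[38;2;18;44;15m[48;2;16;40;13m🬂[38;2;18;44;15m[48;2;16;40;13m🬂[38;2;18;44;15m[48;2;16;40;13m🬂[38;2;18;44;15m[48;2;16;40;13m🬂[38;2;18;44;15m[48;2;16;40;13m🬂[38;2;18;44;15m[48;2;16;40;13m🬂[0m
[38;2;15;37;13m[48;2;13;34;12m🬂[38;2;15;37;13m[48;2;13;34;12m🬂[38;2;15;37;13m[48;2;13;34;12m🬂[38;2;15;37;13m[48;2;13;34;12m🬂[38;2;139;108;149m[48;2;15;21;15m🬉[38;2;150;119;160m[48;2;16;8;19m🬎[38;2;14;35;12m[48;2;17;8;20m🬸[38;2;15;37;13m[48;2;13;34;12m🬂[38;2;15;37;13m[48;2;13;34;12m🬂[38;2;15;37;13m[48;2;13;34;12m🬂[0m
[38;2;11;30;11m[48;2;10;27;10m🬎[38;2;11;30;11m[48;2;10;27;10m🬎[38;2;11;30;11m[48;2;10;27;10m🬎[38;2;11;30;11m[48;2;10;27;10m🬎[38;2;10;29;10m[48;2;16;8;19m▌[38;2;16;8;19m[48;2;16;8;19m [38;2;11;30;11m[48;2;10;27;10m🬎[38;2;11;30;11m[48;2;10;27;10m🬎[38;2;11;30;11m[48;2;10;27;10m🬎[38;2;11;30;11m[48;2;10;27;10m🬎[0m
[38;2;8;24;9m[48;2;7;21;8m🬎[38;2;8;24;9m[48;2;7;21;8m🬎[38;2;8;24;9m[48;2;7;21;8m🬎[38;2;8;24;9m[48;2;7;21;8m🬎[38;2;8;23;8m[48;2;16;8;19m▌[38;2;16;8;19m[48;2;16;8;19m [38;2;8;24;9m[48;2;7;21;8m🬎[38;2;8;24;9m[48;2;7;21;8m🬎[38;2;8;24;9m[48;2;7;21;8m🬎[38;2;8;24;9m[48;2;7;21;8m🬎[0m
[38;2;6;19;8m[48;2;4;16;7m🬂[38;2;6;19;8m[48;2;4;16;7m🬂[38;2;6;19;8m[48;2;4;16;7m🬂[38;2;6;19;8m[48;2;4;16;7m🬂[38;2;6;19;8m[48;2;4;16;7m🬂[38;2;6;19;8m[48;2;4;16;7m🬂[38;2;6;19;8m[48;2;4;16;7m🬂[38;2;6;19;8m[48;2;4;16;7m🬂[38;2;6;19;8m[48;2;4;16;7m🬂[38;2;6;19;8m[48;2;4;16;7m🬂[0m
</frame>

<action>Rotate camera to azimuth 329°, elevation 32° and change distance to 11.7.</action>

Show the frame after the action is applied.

<frame>
[38;2;18;44;15m[48;2;16;40;13m🬂[38;2;18;44;15m[48;2;16;40;13m🬂[38;2;18;44;15m[48;2;16;40;13m🬂[38;2;18;44;15m[48;2;16;40;13m🬂[38;2;18;44;15m[48;2;16;40;13m🬂[38;2;18;44;15m[48;2;16;40;13m🬂[38;2;18;44;15m[48;2;16;40;13m🬂[38;2;18;44;15m[48;2;16;40;13m🬂[38;2;18;44;15m[48;2;16;40;13m🬂[38;2;18;44;15m[48;2;16;40;13m🬂[0m
[38;2;15;37;13m[48;2;13;34;12m🬂[38;2;15;37;13m[48;2;13;34;12m🬂[38;2;15;37;13m[48;2;13;34;12m🬂[38;2;15;37;13m[48;2;13;34;12m🬂[38;2;14;35;12m[48;2;89;58;99m🬝[38;2;14;36;12m[48;2;102;71;112m🬎[38;2;15;37;13m[48;2;13;34;12m🬂[38;2;15;37;13m[48;2;13;34;12m🬂[38;2;15;37;13m[48;2;13;34;12m🬂[38;2;15;37;13m[48;2;13;34;12m🬂[0m
[38;2;11;30;11m[48;2;10;27;10m🬎[38;2;11;30;11m[48;2;10;27;10m🬎[38;2;11;30;11m[48;2;10;27;10m🬎[38;2;11;30;11m[48;2;10;27;10m🬎[38;2;10;28;10m[48;2;16;8;19m🬺[38;2;39;20;45m[48;2;13;16;15m🬁[38;2;11;30;11m[48;2;10;27;10m🬎[38;2;11;30;11m[48;2;10;27;10m🬎[38;2;11;30;11m[48;2;10;27;10m🬎[38;2;11;30;11m[48;2;10;27;10m🬎[0m
[38;2;8;24;9m[48;2;7;21;8m🬎[38;2;8;24;9m[48;2;7;21;8m🬎[38;2;8;24;9m[48;2;7;21;8m🬎[38;2;8;24;9m[48;2;7;21;8m🬎[38;2;8;24;9m[48;2;7;21;8m🬎[38;2;16;8;19m[48;2;7;22;8m🬄[38;2;8;24;9m[48;2;7;21;8m🬎[38;2;8;24;9m[48;2;7;21;8m🬎[38;2;8;24;9m[48;2;7;21;8m🬎[38;2;8;24;9m[48;2;7;21;8m🬎[0m
[38;2;6;19;8m[48;2;4;16;7m🬂[38;2;6;19;8m[48;2;4;16;7m🬂[38;2;6;19;8m[48;2;4;16;7m🬂[38;2;6;19;8m[48;2;4;16;7m🬂[38;2;6;19;8m[48;2;4;16;7m🬂[38;2;6;19;8m[48;2;4;16;7m🬂[38;2;6;19;8m[48;2;4;16;7m🬂[38;2;6;19;8m[48;2;4;16;7m🬂[38;2;6;19;8m[48;2;4;16;7m🬂[38;2;6;19;8m[48;2;4;16;7m🬂[0m
</frame>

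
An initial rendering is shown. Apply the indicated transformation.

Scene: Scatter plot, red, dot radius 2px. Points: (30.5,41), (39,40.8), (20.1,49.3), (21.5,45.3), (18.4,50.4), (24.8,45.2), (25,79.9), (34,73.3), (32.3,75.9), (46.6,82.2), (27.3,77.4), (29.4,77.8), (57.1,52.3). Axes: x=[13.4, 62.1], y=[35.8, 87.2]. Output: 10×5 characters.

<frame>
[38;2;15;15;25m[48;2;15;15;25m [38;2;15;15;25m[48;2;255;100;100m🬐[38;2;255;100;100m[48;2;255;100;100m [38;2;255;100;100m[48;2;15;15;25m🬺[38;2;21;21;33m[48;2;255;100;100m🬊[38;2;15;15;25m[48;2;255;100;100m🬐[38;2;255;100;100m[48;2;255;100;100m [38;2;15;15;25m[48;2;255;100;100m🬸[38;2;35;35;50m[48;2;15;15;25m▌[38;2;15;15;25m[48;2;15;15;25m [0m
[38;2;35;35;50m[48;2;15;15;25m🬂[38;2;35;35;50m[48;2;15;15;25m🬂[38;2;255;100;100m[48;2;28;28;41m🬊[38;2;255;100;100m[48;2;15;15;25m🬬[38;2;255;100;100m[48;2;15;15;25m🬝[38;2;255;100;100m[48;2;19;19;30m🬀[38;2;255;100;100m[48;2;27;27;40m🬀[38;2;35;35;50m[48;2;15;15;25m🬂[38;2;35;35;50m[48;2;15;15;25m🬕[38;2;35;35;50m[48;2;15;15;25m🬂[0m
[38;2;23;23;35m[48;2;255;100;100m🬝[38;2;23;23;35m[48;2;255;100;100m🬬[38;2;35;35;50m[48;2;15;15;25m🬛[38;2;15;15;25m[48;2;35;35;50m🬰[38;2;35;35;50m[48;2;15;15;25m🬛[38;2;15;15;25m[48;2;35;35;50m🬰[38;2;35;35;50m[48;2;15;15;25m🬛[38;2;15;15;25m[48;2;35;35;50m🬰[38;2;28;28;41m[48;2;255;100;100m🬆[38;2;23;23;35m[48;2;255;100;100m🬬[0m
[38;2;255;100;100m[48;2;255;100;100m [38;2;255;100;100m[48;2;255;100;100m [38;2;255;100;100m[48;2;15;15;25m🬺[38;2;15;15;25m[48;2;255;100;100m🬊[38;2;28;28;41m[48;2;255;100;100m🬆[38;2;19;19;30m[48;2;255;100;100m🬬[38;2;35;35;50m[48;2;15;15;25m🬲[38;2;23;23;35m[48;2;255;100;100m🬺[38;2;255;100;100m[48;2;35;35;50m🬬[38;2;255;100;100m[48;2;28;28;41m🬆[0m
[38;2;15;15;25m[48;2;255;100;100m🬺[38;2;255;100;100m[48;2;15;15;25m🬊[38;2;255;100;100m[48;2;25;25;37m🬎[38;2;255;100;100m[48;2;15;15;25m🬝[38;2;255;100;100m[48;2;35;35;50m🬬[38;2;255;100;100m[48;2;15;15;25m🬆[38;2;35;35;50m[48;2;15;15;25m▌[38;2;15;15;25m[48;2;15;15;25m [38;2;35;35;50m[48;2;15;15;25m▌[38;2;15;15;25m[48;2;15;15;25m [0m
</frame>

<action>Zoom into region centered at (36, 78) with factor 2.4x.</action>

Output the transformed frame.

<frame>
[38;2;15;15;25m[48;2;15;15;25m [38;2;15;15;25m[48;2;15;15;25m [38;2;35;35;50m[48;2;15;15;25m▌[38;2;15;15;25m[48;2;15;15;25m [38;2;35;35;50m[48;2;15;15;25m▌[38;2;15;15;25m[48;2;15;15;25m [38;2;35;35;50m[48;2;15;15;25m▌[38;2;15;15;25m[48;2;15;15;25m [38;2;35;35;50m[48;2;15;15;25m▌[38;2;15;15;25m[48;2;255;100;100m🬝[0m
[38;2;255;100;100m[48;2;35;35;50m🬺[38;2;25;25;37m[48;2;255;100;100m🬎[38;2;35;35;50m[48;2;15;15;25m🬕[38;2;35;35;50m[48;2;15;15;25m🬂[38;2;35;35;50m[48;2;15;15;25m🬕[38;2;35;35;50m[48;2;15;15;25m🬂[38;2;35;35;50m[48;2;15;15;25m🬕[38;2;35;35;50m[48;2;15;15;25m🬂[38;2;255;100;100m[48;2;31;31;45m🬇[38;2;255;100;100m[48;2;255;100;100m [0m
[38;2;255;100;100m[48;2;255;100;100m [38;2;255;100;100m[48;2;255;100;100m [38;2;255;100;100m[48;2;15;15;25m🬺[38;2;255;100;100m[48;2;15;15;25m🬺[38;2;27;27;40m[48;2;255;100;100m🬬[38;2;15;15;25m[48;2;35;35;50m🬰[38;2;35;35;50m[48;2;15;15;25m🬛[38;2;15;15;25m[48;2;35;35;50m🬰[38;2;35;35;50m[48;2;15;15;25m🬛[38;2;23;23;35m[48;2;255;100;100m🬺[0m
[38;2;23;23;35m[48;2;255;100;100m🬺[38;2;23;23;35m[48;2;255;100;100m🬺[38;2;35;35;50m[48;2;255;100;100m🬲[38;2;255;100;100m[48;2;255;100;100m [38;2;255;100;100m[48;2;25;25;37m🬛[38;2;15;15;25m[48;2;35;35;50m🬎[38;2;35;35;50m[48;2;15;15;25m🬲[38;2;15;15;25m[48;2;35;35;50m🬎[38;2;35;35;50m[48;2;15;15;25m🬲[38;2;15;15;25m[48;2;35;35;50m🬎[0m
[38;2;15;15;25m[48;2;15;15;25m [38;2;15;15;25m[48;2;15;15;25m [38;2;35;35;50m[48;2;15;15;25m▌[38;2;15;15;25m[48;2;255;100;100m🬺[38;2;35;35;50m[48;2;15;15;25m▌[38;2;15;15;25m[48;2;15;15;25m [38;2;35;35;50m[48;2;15;15;25m▌[38;2;15;15;25m[48;2;15;15;25m [38;2;35;35;50m[48;2;15;15;25m▌[38;2;15;15;25m[48;2;15;15;25m [0m
</frame>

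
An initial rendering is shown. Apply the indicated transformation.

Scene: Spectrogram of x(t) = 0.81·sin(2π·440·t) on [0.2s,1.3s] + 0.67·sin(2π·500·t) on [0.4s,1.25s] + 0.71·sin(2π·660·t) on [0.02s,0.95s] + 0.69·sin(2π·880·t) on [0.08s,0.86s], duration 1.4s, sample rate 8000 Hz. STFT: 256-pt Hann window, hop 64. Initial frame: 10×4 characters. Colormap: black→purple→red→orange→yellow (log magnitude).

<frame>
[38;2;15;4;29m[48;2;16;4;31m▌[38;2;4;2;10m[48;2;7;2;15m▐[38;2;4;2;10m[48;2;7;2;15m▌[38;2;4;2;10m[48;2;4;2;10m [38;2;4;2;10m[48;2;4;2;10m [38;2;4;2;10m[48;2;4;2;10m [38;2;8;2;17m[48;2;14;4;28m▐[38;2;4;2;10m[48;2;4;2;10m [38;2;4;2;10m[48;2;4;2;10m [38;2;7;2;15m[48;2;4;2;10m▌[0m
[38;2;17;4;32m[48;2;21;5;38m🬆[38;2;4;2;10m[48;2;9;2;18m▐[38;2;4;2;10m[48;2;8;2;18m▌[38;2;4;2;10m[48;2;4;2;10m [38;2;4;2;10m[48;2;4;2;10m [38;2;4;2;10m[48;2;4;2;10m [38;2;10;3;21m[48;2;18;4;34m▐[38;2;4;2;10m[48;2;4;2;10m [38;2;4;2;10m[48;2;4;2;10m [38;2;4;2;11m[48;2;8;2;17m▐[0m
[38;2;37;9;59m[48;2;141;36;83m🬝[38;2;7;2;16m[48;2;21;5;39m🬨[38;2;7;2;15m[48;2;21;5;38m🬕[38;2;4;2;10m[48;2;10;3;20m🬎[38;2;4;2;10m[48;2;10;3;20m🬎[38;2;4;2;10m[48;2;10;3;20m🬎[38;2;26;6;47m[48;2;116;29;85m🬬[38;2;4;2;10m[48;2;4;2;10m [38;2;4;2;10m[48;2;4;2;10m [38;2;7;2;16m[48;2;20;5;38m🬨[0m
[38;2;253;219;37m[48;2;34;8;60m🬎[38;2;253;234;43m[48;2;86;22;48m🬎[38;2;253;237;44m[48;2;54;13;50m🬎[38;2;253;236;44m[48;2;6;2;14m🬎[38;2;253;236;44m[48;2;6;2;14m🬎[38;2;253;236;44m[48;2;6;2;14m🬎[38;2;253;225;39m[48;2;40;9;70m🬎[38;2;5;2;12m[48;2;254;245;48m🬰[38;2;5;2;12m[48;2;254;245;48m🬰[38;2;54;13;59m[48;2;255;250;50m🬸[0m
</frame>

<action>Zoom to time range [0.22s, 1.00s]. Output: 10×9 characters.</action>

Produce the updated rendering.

<frame>
[38;2;4;2;10m[48;2;4;2;10m [38;2;4;2;10m[48;2;4;2;10m [38;2;6;2;14m[48;2;4;2;10m▌[38;2;4;2;10m[48;2;4;2;10m [38;2;4;2;10m[48;2;4;2;10m [38;2;4;2;10m[48;2;4;2;10m [38;2;4;2;10m[48;2;4;2;10m [38;2;4;2;10m[48;2;4;2;10m [38;2;16;4;30m[48;2;10;3;21m▌[38;2;4;2;10m[48;2;8;2;16m▌[0m
[38;2;4;2;10m[48;2;4;2;10m [38;2;4;2;10m[48;2;4;2;10m [38;2;4;2;10m[48;2;6;2;14m▐[38;2;4;2;10m[48;2;4;2;10m [38;2;4;2;10m[48;2;4;2;10m [38;2;4;2;10m[48;2;4;2;10m [38;2;4;2;10m[48;2;4;2;10m [38;2;4;2;10m[48;2;4;2;10m [38;2;10;3;21m[48;2;16;4;30m▐[38;2;4;2;10m[48;2;8;2;17m▌[0m
[38;2;4;2;10m[48;2;4;2;10m [38;2;4;2;10m[48;2;4;2;10m [38;2;7;2;15m[48;2;4;2;10m▌[38;2;4;2;10m[48;2;4;2;10m [38;2;4;2;10m[48;2;4;2;10m [38;2;4;2;10m[48;2;4;2;10m [38;2;4;2;10m[48;2;4;2;10m [38;2;4;2;10m[48;2;4;2;10m [38;2;11;3;22m[48;2;17;4;33m▐[38;2;4;2;10m[48;2;8;3;18m▌[0m
[38;2;4;2;10m[48;2;4;2;10m [38;2;4;2;10m[48;2;4;2;10m [38;2;4;2;10m[48;2;7;2;16m▐[38;2;4;2;10m[48;2;4;2;10m [38;2;4;2;10m[48;2;4;2;10m [38;2;4;2;10m[48;2;4;2;10m [38;2;4;2;10m[48;2;4;2;10m [38;2;4;2;10m[48;2;4;2;10m [38;2;12;3;24m[48;2;19;5;36m▐[38;2;4;2;10m[48;2;10;3;20m▌[0m
[38;2;4;2;10m[48;2;4;2;10m [38;2;4;2;10m[48;2;4;2;10m [38;2;4;2;10m[48;2;9;3;19m▐[38;2;4;2;10m[48;2;4;2;10m [38;2;4;2;10m[48;2;4;2;10m [38;2;4;2;10m[48;2;4;2;10m [38;2;4;2;10m[48;2;4;2;10m [38;2;4;2;10m[48;2;4;2;10m [38;2;15;4;28m[48;2;23;5;42m▐[38;2;4;2;10m[48;2;12;3;24m▌[0m
[38;2;4;2;10m[48;2;4;2;10m [38;2;4;2;10m[48;2;4;2;10m [38;2;4;2;10m[48;2;12;3;24m▐[38;2;4;2;10m[48;2;4;2;10m [38;2;4;2;10m[48;2;4;2;10m [38;2;4;2;10m[48;2;4;2;10m [38;2;4;2;10m[48;2;4;2;10m [38;2;4;2;10m[48;2;4;2;10m [38;2;20;5;38m[48;2;32;7;57m▐[38;2;4;2;10m[48;2;18;4;33m▌[0m
[38;2;5;2;11m[48;2;251;184;23m🬎[38;2;5;2;11m[48;2;251;184;23m🬎[38;2;12;3;24m[48;2;251;185;23m🬎[38;2;5;2;11m[48;2;251;184;23m🬎[38;2;5;2;11m[48;2;251;184;23m🬎[38;2;4;2;11m[48;2;251;184;23m🬎[38;2;5;2;11m[48;2;251;184;23m🬎[38;2;4;2;11m[48;2;251;184;23m🬎[38;2;71;17;76m[48;2;251;187;24m🬬[38;2;4;2;10m[48;2;36;8;63m▌[0m
[38;2;253;229;41m[48;2;251;190;25m🬎[38;2;253;229;41m[48;2;251;190;25m🬎[38;2;254;231;42m[48;2;253;227;40m🬩[38;2;253;229;41m[48;2;254;242;47m🬎[38;2;253;229;41m[48;2;254;239;45m🬬[38;2;253;229;41m[48;2;254;240;46m🬝[38;2;253;229;41m[48;2;254;242;46m🬎[38;2;253;230;41m[48;2;253;227;40m🬚[38;2;148;38;83m[48;2;253;235;44m🬁[38;2;87;22;56m[48;2;253;234;43m🬂[0m
[38;2;254;244;47m[48;2;4;2;11m🬂[38;2;254;244;47m[48;2;4;2;11m🬂[38;2;254;247;48m[48;2;32;8;48m🬂[38;2;254;245;47m[48;2;4;2;11m🬂[38;2;254;244;47m[48;2;4;2;11m🬂[38;2;254;244;47m[48;2;4;2;11m🬂[38;2;254;245;47m[48;2;4;2;11m🬂[38;2;254;244;47m[48;2;4;2;11m🬂[38;2;254;245;47m[48;2;23;5;43m🬂[38;2;254;245;47m[48;2;25;6;46m🬂[0m
</frame>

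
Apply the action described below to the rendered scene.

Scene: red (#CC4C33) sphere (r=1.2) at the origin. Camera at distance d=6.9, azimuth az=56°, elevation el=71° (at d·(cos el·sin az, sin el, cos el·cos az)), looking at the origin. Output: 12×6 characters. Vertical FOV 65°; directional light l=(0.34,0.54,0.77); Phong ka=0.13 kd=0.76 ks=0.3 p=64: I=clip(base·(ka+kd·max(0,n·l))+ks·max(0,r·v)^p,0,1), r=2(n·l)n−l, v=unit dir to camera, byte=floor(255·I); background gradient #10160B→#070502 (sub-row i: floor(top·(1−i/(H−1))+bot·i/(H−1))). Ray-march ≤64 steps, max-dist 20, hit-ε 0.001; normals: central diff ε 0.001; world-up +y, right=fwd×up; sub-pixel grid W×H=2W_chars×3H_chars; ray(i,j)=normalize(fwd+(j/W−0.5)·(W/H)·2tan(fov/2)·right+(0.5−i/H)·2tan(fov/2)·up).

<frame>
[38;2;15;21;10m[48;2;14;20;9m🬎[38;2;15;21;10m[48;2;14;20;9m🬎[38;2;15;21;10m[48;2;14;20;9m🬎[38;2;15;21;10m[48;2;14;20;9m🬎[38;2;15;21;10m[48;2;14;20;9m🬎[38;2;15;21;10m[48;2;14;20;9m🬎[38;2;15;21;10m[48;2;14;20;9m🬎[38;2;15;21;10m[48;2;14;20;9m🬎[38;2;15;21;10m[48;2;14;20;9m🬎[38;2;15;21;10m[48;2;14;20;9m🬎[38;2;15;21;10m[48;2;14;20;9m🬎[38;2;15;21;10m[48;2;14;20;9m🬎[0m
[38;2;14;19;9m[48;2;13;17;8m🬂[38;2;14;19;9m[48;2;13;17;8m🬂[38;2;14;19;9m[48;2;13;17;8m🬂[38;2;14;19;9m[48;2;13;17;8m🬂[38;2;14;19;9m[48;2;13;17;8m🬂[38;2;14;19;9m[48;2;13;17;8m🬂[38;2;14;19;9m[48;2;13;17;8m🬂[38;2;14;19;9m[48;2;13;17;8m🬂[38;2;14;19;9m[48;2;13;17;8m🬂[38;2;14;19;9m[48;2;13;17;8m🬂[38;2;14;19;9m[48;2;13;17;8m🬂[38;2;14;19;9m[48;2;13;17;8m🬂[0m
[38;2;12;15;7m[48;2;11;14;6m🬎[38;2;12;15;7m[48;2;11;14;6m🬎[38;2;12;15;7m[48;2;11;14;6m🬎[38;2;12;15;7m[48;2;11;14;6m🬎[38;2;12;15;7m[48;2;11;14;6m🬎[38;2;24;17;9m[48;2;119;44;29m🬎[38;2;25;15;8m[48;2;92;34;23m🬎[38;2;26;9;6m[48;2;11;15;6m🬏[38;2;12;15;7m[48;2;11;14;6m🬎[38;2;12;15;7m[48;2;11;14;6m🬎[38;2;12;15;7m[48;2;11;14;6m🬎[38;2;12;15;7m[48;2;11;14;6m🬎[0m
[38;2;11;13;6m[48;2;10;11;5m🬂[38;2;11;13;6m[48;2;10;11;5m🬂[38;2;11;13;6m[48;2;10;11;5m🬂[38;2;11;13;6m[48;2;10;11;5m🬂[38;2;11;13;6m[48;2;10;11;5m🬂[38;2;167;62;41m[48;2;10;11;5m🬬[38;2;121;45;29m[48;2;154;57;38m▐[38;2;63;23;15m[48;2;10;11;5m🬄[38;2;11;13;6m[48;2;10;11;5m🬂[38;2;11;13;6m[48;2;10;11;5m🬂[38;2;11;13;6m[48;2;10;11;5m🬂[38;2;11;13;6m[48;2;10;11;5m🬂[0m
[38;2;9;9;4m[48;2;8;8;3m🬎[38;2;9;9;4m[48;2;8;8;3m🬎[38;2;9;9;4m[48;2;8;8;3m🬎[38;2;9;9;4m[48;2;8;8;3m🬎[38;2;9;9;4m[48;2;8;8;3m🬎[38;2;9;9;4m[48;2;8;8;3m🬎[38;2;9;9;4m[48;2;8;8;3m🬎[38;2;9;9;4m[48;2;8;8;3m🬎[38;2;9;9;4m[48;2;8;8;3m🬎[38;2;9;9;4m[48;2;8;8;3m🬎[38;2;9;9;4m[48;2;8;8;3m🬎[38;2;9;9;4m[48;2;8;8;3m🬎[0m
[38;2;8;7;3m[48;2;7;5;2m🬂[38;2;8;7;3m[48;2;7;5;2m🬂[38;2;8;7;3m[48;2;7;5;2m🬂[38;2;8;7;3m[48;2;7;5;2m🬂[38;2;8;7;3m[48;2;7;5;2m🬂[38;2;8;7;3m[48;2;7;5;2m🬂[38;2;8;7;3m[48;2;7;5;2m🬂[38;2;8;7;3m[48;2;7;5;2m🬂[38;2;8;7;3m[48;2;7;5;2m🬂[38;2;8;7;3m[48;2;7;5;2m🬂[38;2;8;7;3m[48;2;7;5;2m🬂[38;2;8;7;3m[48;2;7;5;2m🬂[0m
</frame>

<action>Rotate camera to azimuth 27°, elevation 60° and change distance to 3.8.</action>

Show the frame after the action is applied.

<frame>
[38;2;15;21;10m[48;2;14;20;9m🬎[38;2;15;21;10m[48;2;14;20;9m🬎[38;2;15;21;10m[48;2;14;20;9m🬎[38;2;15;21;10m[48;2;14;20;9m🬎[38;2;15;21;10m[48;2;14;20;9m🬎[38;2;15;21;10m[48;2;14;20;9m🬎[38;2;15;21;10m[48;2;14;20;9m🬎[38;2;15;21;10m[48;2;14;20;9m🬎[38;2;15;21;10m[48;2;14;20;9m🬎[38;2;15;21;10m[48;2;14;20;9m🬎[38;2;15;21;10m[48;2;14;20;9m🬎[38;2;15;21;10m[48;2;14;20;9m🬎[0m
[38;2;14;19;9m[48;2;13;17;8m🬂[38;2;14;19;9m[48;2;13;17;8m🬂[38;2;14;19;9m[48;2;13;17;8m🬂[38;2;14;19;9m[48;2;13;17;8m🬂[38;2;14;19;9m[48;2;13;17;8m🬂[38;2;13;18;8m[48;2;64;23;15m🬎[38;2;13;18;8m[48;2;73;27;18m🬎[38;2;13;17;8m[48;2;50;18;12m🬬[38;2;14;19;9m[48;2;13;17;8m🬂[38;2;14;19;9m[48;2;13;17;8m🬂[38;2;14;19;9m[48;2;13;17;8m🬂[38;2;14;19;9m[48;2;13;17;8m🬂[0m
[38;2;12;15;7m[48;2;11;14;6m🬎[38;2;12;15;7m[48;2;11;14;6m🬎[38;2;12;15;7m[48;2;11;14;6m🬎[38;2;12;15;7m[48;2;11;14;6m🬎[38;2;12;16;7m[48;2;106;39;26m🬀[38;2;106;39;26m[48;2;139;51;34m🬂[38;2;110;40;27m[48;2;141;52;34m🬂[38;2;86;32;21m[48;2;125;46;31m🬂[38;2;88;32;22m[48;2;11;15;6m🬓[38;2;12;15;7m[48;2;11;14;6m🬎[38;2;12;15;7m[48;2;11;14;6m🬎[38;2;12;15;7m[48;2;11;14;6m🬎[0m
[38;2;11;13;6m[48;2;10;11;5m🬂[38;2;11;13;6m[48;2;10;11;5m🬂[38;2;11;13;6m[48;2;10;11;5m🬂[38;2;11;13;6m[48;2;10;11;5m🬂[38;2;135;49;33m[48;2;157;58;38m▌[38;2;163;60;40m[48;2;175;65;44m🬆[38;2;170;63;43m[48;2;226;117;96m🬸[38;2;149;55;37m[48;2;163;60;40m🬊[38;2;124;46;31m[48;2;10;12;5m▌[38;2;11;13;6m[48;2;10;11;5m🬂[38;2;11;13;6m[48;2;10;11;5m🬂[38;2;11;13;6m[48;2;10;11;5m🬂[0m
[38;2;9;9;4m[48;2;8;8;3m🬎[38;2;9;9;4m[48;2;8;8;3m🬎[38;2;9;9;4m[48;2;8;8;3m🬎[38;2;9;9;4m[48;2;8;8;3m🬎[38;2;158;59;39m[48;2;8;8;3m🬁[38;2;171;63;42m[48;2;8;8;3m🬎[38;2;175;65;43m[48;2;8;8;3m🬎[38;2;158;58;39m[48;2;8;8;3m🬆[38;2;9;9;4m[48;2;8;8;3m🬎[38;2;9;9;4m[48;2;8;8;3m🬎[38;2;9;9;4m[48;2;8;8;3m🬎[38;2;9;9;4m[48;2;8;8;3m🬎[0m
[38;2;8;7;3m[48;2;7;5;2m🬂[38;2;8;7;3m[48;2;7;5;2m🬂[38;2;8;7;3m[48;2;7;5;2m🬂[38;2;8;7;3m[48;2;7;5;2m🬂[38;2;8;7;3m[48;2;7;5;2m🬂[38;2;8;7;3m[48;2;7;5;2m🬂[38;2;8;7;3m[48;2;7;5;2m🬂[38;2;8;7;3m[48;2;7;5;2m🬂[38;2;8;7;3m[48;2;7;5;2m🬂[38;2;8;7;3m[48;2;7;5;2m🬂[38;2;8;7;3m[48;2;7;5;2m🬂[38;2;8;7;3m[48;2;7;5;2m🬂[0m
</frame>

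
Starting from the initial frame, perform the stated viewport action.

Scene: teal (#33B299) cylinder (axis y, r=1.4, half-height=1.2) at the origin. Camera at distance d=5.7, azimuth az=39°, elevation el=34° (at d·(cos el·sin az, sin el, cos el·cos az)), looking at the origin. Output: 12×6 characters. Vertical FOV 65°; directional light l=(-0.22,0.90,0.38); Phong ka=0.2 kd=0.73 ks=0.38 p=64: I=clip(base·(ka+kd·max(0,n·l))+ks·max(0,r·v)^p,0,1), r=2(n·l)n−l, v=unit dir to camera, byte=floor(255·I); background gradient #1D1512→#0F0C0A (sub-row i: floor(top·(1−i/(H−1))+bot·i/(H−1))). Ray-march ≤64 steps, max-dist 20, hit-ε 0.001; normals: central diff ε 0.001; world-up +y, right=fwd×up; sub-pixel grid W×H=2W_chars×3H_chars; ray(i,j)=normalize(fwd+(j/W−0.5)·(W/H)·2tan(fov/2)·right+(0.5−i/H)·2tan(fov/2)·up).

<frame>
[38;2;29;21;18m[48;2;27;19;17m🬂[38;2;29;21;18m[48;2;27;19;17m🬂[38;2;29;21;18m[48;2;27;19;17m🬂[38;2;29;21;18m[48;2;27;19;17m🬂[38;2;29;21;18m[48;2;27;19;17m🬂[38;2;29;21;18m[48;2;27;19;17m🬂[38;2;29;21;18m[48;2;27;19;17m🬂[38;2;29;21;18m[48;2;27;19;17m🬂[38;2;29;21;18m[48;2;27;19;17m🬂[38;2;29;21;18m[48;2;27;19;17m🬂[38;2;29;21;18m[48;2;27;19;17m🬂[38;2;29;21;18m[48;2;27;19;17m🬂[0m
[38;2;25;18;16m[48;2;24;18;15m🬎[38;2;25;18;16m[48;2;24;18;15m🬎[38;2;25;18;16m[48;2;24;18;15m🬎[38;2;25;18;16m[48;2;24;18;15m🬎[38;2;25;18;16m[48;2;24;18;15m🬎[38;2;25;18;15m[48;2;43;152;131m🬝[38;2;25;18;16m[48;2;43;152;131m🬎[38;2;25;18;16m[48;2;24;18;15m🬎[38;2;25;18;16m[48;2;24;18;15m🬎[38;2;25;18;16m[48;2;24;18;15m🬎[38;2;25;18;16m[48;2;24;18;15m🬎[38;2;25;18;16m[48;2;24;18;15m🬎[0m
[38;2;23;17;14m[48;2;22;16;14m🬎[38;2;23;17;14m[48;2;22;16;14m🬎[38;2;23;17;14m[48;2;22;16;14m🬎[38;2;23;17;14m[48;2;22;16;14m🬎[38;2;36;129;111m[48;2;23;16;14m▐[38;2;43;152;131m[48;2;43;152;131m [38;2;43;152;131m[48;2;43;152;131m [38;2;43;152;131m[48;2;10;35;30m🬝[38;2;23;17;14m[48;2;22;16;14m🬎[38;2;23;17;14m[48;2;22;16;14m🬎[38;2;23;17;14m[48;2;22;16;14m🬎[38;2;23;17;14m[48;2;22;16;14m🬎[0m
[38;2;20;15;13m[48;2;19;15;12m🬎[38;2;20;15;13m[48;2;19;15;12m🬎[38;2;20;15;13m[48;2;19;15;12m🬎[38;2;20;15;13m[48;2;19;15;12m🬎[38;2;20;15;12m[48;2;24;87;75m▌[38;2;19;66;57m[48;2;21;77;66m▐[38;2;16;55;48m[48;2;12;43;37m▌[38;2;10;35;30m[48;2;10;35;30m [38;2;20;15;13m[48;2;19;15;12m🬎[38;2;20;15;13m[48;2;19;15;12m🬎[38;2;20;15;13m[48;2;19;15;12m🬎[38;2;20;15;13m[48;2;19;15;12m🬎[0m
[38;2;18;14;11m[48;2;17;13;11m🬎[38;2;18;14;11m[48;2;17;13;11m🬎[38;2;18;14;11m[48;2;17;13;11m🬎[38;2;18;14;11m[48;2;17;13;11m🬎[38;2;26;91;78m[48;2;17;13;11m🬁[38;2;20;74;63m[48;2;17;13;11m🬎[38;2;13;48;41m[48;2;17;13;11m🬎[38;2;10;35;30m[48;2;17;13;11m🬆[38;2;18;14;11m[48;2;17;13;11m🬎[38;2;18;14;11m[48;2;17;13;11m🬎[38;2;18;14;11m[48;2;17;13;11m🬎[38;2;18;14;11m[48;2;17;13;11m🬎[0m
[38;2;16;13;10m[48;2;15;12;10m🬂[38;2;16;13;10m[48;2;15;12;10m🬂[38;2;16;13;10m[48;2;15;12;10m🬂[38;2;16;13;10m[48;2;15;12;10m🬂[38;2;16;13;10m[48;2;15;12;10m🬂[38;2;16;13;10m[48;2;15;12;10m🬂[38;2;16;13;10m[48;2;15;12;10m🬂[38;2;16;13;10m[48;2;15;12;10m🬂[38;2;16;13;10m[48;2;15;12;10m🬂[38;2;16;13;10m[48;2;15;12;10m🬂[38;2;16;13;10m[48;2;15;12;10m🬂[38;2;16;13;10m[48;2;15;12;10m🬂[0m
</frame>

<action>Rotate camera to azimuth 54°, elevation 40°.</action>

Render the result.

<frame>
[38;2;29;21;18m[48;2;27;19;17m🬂[38;2;29;21;18m[48;2;27;19;17m🬂[38;2;29;21;18m[48;2;27;19;17m🬂[38;2;29;21;18m[48;2;27;19;17m🬂[38;2;29;21;18m[48;2;27;19;17m🬂[38;2;29;21;18m[48;2;27;19;17m🬂[38;2;29;21;18m[48;2;27;19;17m🬂[38;2;29;21;18m[48;2;27;19;17m🬂[38;2;29;21;18m[48;2;27;19;17m🬂[38;2;29;21;18m[48;2;27;19;17m🬂[38;2;29;21;18m[48;2;27;19;17m🬂[38;2;29;21;18m[48;2;27;19;17m🬂[0m
[38;2;25;18;16m[48;2;24;18;15m🬎[38;2;25;18;16m[48;2;24;18;15m🬎[38;2;25;18;16m[48;2;24;18;15m🬎[38;2;25;18;16m[48;2;24;18;15m🬎[38;2;25;18;16m[48;2;24;18;15m🬎[38;2;25;18;16m[48;2;43;152;131m🬎[38;2;25;18;16m[48;2;43;152;131m🬎[38;2;43;152;131m[48;2;25;18;15m🬏[38;2;25;18;16m[48;2;24;18;15m🬎[38;2;25;18;16m[48;2;24;18;15m🬎[38;2;25;18;16m[48;2;24;18;15m🬎[38;2;25;18;16m[48;2;24;18;15m🬎[0m
[38;2;23;17;14m[48;2;22;16;14m🬎[38;2;23;17;14m[48;2;22;16;14m🬎[38;2;23;17;14m[48;2;22;16;14m🬎[38;2;23;17;14m[48;2;22;16;14m🬎[38;2;43;152;131m[48;2;23;16;14m🬫[38;2;43;152;131m[48;2;43;152;131m [38;2;43;152;131m[48;2;43;152;131m [38;2;43;152;131m[48;2;43;152;131m [38;2;43;152;131m[48;2;23;16;14m🬃[38;2;23;17;14m[48;2;22;16;14m🬎[38;2;23;17;14m[48;2;22;16;14m🬎[38;2;23;17;14m[48;2;22;16;14m🬎[0m
[38;2;20;15;13m[48;2;19;15;12m🬎[38;2;20;15;13m[48;2;19;15;12m🬎[38;2;20;15;13m[48;2;19;15;12m🬎[38;2;20;15;13m[48;2;19;15;12m🬎[38;2;20;15;12m[48;2;22;80;68m▌[38;2;15;53;45m[48;2;18;65;56m▐[38;2;11;41;35m[48;2;10;35;30m▌[38;2;10;35;30m[48;2;10;35;30m [38;2;20;15;13m[48;2;19;15;12m🬎[38;2;20;15;13m[48;2;19;15;12m🬎[38;2;20;15;13m[48;2;19;15;12m🬎[38;2;20;15;13m[48;2;19;15;12m🬎[0m
[38;2;18;14;11m[48;2;17;13;11m🬎[38;2;18;14;11m[48;2;17;13;11m🬎[38;2;18;14;11m[48;2;17;13;11m🬎[38;2;18;14;11m[48;2;17;13;11m🬎[38;2;18;14;11m[48;2;17;13;11m🬎[38;2;17;62;53m[48;2;17;13;11m🬎[38;2;10;38;32m[48;2;17;13;11m🬎[38;2;10;35;30m[48;2;17;13;11m🬄[38;2;18;14;11m[48;2;17;13;11m🬎[38;2;18;14;11m[48;2;17;13;11m🬎[38;2;18;14;11m[48;2;17;13;11m🬎[38;2;18;14;11m[48;2;17;13;11m🬎[0m
[38;2;16;13;10m[48;2;15;12;10m🬂[38;2;16;13;10m[48;2;15;12;10m🬂[38;2;16;13;10m[48;2;15;12;10m🬂[38;2;16;13;10m[48;2;15;12;10m🬂[38;2;16;13;10m[48;2;15;12;10m🬂[38;2;16;13;10m[48;2;15;12;10m🬂[38;2;16;13;10m[48;2;15;12;10m🬂[38;2;16;13;10m[48;2;15;12;10m🬂[38;2;16;13;10m[48;2;15;12;10m🬂[38;2;16;13;10m[48;2;15;12;10m🬂[38;2;16;13;10m[48;2;15;12;10m🬂[38;2;16;13;10m[48;2;15;12;10m🬂[0m
</frame>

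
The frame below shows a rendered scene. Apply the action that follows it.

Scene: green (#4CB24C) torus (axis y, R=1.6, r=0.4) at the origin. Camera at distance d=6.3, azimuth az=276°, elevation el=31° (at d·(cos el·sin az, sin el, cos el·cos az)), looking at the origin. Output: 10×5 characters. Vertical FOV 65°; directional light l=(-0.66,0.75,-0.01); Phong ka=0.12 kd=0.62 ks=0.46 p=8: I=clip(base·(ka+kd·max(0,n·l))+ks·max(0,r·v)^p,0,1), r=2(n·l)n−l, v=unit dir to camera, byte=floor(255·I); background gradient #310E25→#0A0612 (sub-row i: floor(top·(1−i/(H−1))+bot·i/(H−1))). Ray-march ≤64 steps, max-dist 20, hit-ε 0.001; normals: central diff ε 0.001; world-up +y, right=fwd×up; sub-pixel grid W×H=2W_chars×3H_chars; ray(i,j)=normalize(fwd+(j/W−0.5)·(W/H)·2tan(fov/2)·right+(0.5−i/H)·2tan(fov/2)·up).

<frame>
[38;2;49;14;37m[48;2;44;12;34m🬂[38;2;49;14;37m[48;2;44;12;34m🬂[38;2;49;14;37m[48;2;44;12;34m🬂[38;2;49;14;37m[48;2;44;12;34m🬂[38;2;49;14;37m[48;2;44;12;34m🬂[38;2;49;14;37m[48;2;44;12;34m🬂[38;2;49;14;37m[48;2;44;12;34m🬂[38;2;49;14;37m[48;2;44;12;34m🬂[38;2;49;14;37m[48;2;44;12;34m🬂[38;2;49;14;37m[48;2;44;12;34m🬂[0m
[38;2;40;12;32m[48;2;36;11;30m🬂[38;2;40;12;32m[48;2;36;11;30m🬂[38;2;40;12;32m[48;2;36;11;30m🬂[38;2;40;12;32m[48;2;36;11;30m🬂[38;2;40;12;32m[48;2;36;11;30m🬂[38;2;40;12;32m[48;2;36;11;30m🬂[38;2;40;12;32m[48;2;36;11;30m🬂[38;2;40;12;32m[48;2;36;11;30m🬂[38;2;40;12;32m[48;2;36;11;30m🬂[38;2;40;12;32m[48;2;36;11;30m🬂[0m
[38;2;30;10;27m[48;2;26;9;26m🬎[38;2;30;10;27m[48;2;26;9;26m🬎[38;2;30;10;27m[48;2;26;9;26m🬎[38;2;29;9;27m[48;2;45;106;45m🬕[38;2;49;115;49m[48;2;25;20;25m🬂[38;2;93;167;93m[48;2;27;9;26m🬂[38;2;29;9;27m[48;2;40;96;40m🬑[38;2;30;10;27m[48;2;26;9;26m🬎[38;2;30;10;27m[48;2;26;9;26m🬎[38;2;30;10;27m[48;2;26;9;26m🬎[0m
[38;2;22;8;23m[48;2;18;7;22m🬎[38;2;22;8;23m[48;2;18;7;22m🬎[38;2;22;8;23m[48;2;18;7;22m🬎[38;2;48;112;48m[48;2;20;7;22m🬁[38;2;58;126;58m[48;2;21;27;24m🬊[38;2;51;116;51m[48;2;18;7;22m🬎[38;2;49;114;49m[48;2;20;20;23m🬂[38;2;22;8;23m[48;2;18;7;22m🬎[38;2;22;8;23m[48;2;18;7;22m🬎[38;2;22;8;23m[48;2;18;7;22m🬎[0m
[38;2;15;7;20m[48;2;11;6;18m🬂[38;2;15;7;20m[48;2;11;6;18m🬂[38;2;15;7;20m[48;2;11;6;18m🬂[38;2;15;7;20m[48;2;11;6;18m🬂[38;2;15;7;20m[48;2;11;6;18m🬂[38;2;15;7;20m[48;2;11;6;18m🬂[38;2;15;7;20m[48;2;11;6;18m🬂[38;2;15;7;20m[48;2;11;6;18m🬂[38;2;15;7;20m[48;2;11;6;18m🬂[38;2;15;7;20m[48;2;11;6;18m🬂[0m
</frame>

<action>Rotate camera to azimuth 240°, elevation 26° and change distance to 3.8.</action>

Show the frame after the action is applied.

<frame>
[38;2;49;14;37m[48;2;44;12;34m🬂[38;2;49;14;37m[48;2;44;12;34m🬂[38;2;49;14;37m[48;2;44;12;34m🬂[38;2;49;14;37m[48;2;44;12;34m🬂[38;2;49;14;37m[48;2;44;12;34m🬂[38;2;49;14;37m[48;2;44;12;34m🬂[38;2;49;14;37m[48;2;44;12;34m🬂[38;2;49;14;37m[48;2;44;12;34m🬂[38;2;49;14;37m[48;2;44;12;34m🬂[38;2;49;14;37m[48;2;44;12;34m🬂[0m
[38;2;40;12;32m[48;2;36;11;30m🬂[38;2;40;12;32m[48;2;36;11;30m🬂[38;2;40;12;32m[48;2;36;11;30m🬂[38;2;40;12;32m[48;2;36;11;30m🬂[38;2;40;12;32m[48;2;36;11;30m🬂[38;2;40;12;32m[48;2;36;11;30m🬂[38;2;40;12;32m[48;2;36;11;30m🬂[38;2;40;12;32m[48;2;36;11;30m🬂[38;2;40;12;32m[48;2;36;11;30m🬂[38;2;40;12;32m[48;2;36;11;30m🬂[0m
[38;2;30;10;27m[48;2;26;9;26m🬎[38;2;30;10;27m[48;2;26;9;26m🬎[38;2;32;10;28m[48;2;41;97;41m🬀[38;2;47;111;47m[48;2;27;47;27m🬆[38;2;72;140;72m[48;2;22;12;22m🬂[38;2;44;100;44m[48;2;27;9;26m🬂[38;2;34;81;34m[48;2;17;15;17m🬂[38;2;39;92;39m[48;2;10;25;10m🬨[38;2;49;117;49m[48;2;29;9;27m🬓[38;2;30;10;27m[48;2;26;9;26m🬎[0m
[38;2;22;8;23m[48;2;18;7;22m🬎[38;2;25;59;25m[48;2;20;7;22m🬁[38;2;41;98;41m[48;2;21;49;21m🬬[38;2;48;114;48m[48;2;44;104;44m🬩[38;2;36;86;36m[48;2;60;129;60m🬂[38;2;45;101;45m[48;2;134;205;134m🬎[38;2;51;112;51m[48;2;106;180;106m🬆[38;2;54;124;54m[48;2;83;158;83m🬸[38;2;48;115;48m[48;2;19;7;22m🬕[38;2;22;8;23m[48;2;18;7;22m🬎[0m
[38;2;15;7;20m[48;2;11;6;18m🬂[38;2;15;7;20m[48;2;11;6;18m🬂[38;2;15;7;20m[48;2;11;6;18m🬂[38;2;33;78;33m[48;2;11;6;18m🬂[38;2;42;100;42m[48;2;14;25;18m🬂[38;2;36;85;36m[48;2;10;6;18m🬎[38;2;45;107;45m[48;2;12;16;18m🬂[38;2;40;95;40m[48;2;11;6;18m🬀[38;2;15;7;20m[48;2;11;6;18m🬂[38;2;15;7;20m[48;2;11;6;18m🬂[0m
</frame>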